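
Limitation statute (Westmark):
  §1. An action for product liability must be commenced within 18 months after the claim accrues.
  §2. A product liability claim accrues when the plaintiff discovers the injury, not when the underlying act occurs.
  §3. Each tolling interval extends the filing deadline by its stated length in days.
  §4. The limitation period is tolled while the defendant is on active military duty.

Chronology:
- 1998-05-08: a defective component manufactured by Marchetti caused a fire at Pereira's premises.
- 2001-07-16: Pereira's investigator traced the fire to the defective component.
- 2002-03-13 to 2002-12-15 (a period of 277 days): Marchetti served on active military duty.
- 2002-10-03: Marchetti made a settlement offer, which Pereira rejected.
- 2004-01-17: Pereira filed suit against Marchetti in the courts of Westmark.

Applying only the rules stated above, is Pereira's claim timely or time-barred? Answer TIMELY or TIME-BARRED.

Under the discovery rule, the claim accrued on 2001-07-16, when Pereira discovered the injury — not on the 1998-05-08 date of the underlying act.
The untolled deadline — 18 months after 2001-07-16 — is 2003-01-16.
Because the defendant's active military service ran from 2002-03-13 to 2002-12-15, the deadline is extended by 277 days to 2003-10-20.
Nothing else in the chronology tolls or restarts the period.
Filing on 2004-01-17 missed the 2003-10-20 deadline — the action is time-barred.

TIME-BARRED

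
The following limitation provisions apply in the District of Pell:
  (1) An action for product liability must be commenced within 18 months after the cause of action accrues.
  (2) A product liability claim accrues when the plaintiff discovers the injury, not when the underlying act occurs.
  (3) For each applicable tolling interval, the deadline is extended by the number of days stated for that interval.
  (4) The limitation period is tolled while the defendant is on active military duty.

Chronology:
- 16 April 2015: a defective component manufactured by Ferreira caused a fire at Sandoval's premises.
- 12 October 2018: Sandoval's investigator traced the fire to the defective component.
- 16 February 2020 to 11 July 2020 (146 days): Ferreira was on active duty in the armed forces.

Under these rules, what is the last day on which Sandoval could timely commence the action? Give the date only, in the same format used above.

5 September 2020

The claim did not accrue until Sandoval discovered the injury on 12 October 2018; the 16 April 2015 act date does not start the clock under the stated rule.
The untolled deadline — 18 months after 12 October 2018 — is 12 April 2020.
Because the defendant's active military service ran from 16 February 2020 to 11 July 2020, the deadline is extended by 146 days to 5 September 2020.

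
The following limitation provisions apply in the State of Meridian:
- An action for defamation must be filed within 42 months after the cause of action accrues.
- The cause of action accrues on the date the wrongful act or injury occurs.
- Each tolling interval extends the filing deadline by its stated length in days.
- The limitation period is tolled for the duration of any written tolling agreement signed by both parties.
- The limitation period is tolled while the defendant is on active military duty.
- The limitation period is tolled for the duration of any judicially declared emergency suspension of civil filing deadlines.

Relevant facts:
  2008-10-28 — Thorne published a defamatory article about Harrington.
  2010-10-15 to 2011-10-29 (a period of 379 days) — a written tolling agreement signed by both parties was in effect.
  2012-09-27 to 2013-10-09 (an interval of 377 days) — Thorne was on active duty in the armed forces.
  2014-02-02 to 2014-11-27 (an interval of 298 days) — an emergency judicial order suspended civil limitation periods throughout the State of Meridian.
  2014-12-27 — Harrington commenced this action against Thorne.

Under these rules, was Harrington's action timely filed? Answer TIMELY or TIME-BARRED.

TIMELY

The limitation period began to run on 2008-10-28.
42 months from 2008-10-28 is 2012-04-28.
The written tolling agreement from 2010-10-15 to 2011-10-29 tolled the period for 379 days, extending the deadline to 2013-05-12.
Because the defendant's active military service ran from 2012-09-27 to 2013-10-09, the deadline is extended by 377 days to 2014-05-24.
The emergency suspension of filing deadlines from 2014-02-02 to 2014-11-27 tolled the period for 298 days, extending the deadline to 2015-03-18.
The 2014-12-27 filing precedes the 2015-03-18 deadline; the claim is timely.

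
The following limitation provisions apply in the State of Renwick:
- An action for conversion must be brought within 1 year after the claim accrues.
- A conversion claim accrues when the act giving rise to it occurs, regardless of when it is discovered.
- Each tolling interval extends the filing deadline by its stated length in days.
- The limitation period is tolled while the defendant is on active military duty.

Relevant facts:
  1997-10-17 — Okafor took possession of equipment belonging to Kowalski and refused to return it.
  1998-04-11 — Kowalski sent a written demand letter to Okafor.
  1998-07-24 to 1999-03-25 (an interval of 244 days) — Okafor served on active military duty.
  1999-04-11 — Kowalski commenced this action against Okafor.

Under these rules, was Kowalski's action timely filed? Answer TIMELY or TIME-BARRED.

TIMELY

The claim accrued on 1997-10-17, when the wrongful act occurred.
Adding the 1 year base period to 1997-10-17 gives a deadline of 1998-10-17, before any tolling.
The defendant's active military service from 1998-07-24 to 1999-03-25 tolled the period for 244 days, extending the deadline to 1999-06-18.
Nothing else in the chronology tolls or restarts the period.
The 1999-04-11 filing precedes the 1999-06-18 deadline; the claim is timely.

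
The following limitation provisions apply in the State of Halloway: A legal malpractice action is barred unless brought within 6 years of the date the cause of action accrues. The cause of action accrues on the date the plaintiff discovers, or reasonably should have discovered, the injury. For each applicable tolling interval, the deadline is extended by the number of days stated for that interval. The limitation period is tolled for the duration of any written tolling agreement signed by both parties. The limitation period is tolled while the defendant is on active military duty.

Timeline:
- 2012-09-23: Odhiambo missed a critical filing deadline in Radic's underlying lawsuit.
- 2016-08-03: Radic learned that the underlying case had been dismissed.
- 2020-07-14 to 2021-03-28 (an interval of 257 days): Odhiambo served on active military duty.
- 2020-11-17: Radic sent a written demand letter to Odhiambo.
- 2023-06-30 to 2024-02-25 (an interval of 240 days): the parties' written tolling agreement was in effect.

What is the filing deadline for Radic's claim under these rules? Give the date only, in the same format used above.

2023-04-17

Under the discovery rule, the claim accrued on 2016-08-03, when Radic discovered the injury — not on the 2012-09-23 date of the underlying act.
The untolled deadline — 6 years after 2016-08-03 — is 2022-08-03.
Because the defendant's active military service ran from 2020-07-14 to 2021-03-28, the deadline is extended by 257 days to 2023-04-17.
By the time the written tolling agreement began on 2023-06-30, the limitation period had already expired on 2023-04-17; that interval cannot revive it.
Nothing else in the chronology tolls or restarts the period.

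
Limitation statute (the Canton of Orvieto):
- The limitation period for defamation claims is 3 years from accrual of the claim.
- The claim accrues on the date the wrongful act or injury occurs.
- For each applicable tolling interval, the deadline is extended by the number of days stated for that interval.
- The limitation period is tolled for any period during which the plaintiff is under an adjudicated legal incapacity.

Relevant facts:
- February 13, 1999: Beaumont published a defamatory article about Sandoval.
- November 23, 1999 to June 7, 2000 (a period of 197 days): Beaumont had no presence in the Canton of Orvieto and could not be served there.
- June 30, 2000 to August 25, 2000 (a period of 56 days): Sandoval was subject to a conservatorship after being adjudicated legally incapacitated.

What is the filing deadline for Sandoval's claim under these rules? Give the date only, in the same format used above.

April 10, 2002

The claim accrued on February 13, 1999, when the wrongful act occurred.
The untolled deadline — 3 years after February 13, 1999 — is February 13, 2002.
Because the plaintiff's legal incapacity ran from June 30, 2000 to August 25, 2000, the deadline is extended by 56 days to April 10, 2002.
Although the defendant's absence ran from November 23, 1999 to June 7, 2000, the stated rules do not make that a tolling event, so it is disregarded.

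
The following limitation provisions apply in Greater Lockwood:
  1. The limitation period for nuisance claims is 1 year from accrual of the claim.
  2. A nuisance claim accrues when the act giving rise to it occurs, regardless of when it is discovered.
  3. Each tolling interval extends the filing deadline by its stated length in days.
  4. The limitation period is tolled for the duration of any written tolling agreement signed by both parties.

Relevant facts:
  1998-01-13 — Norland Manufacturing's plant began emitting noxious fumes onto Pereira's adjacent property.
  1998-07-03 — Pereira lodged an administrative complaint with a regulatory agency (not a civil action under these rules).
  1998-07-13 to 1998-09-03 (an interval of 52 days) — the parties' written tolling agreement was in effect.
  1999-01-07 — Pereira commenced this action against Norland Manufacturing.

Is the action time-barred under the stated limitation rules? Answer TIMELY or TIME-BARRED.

TIMELY

The limitation period began to run on 1998-01-13.
The untolled deadline — 1 year after 1998-01-13 — is 1999-01-13.
The period was tolled for 52 days by the written tolling agreement (1998-07-13 to 1998-09-03), pushing the deadline to 1999-03-06.
Nothing else in the chronology tolls or restarts the period.
Filing on 1999-01-07 beat the 1999-03-06 deadline — the action is timely.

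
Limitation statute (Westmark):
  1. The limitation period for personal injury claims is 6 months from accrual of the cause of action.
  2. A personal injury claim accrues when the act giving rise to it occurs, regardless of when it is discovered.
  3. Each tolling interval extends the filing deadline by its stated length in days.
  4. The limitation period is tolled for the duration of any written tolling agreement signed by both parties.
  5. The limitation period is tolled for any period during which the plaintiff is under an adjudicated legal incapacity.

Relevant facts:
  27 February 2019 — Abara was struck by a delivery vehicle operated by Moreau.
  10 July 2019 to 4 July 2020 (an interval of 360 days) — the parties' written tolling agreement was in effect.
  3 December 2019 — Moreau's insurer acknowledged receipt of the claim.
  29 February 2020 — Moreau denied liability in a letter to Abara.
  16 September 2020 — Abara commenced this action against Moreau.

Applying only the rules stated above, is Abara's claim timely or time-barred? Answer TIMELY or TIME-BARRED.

TIME-BARRED

The limitation period began to run on 27 February 2019.
The untolled deadline — 6 months after 27 February 2019 — is 27 August 2019.
The written tolling agreement from 10 July 2019 to 4 July 2020 tolled the period for 360 days, extending the deadline to 21 August 2020.
None of the other events listed affects the running of the period under the stated rules.
Filing on 16 September 2020 missed the 21 August 2020 deadline — the action is time-barred.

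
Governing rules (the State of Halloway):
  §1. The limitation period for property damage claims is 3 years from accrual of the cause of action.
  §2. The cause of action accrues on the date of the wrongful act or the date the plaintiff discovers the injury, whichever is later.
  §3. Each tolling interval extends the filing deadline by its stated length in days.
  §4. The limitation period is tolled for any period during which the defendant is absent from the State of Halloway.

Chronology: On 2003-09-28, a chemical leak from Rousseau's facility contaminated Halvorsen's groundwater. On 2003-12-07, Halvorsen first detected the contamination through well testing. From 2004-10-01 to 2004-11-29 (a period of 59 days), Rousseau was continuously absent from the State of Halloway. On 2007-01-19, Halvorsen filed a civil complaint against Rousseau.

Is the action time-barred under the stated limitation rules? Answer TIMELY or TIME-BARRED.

TIMELY

Taking the later of the act (2003-09-28) and discovery (2003-12-07), the claim accrued on 2003-12-07.
3 years from 2003-12-07 is 2006-12-07.
The defendant's absence from the jurisdiction from 2004-10-01 to 2004-11-29 tolled the period for 59 days, extending the deadline to 2007-02-04.
Halvorsen filed on 2007-01-19, before the 2007-02-04 deadline, so the action is timely.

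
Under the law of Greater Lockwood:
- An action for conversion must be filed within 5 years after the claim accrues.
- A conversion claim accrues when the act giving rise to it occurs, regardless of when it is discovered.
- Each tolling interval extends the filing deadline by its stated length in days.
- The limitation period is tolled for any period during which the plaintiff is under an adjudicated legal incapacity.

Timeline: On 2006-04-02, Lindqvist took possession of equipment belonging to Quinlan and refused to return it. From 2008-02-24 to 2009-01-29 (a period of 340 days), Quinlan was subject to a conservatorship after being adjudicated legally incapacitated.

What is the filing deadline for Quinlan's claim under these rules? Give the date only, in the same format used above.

The claim accrued on 2006-04-02, when the wrongful act occurred.
The untolled deadline — 5 years after 2006-04-02 — is 2011-04-02.
The period was tolled for 340 days by the plaintiff's legal incapacity (2008-02-24 to 2009-01-29), pushing the deadline to 2012-03-07.

2012-03-07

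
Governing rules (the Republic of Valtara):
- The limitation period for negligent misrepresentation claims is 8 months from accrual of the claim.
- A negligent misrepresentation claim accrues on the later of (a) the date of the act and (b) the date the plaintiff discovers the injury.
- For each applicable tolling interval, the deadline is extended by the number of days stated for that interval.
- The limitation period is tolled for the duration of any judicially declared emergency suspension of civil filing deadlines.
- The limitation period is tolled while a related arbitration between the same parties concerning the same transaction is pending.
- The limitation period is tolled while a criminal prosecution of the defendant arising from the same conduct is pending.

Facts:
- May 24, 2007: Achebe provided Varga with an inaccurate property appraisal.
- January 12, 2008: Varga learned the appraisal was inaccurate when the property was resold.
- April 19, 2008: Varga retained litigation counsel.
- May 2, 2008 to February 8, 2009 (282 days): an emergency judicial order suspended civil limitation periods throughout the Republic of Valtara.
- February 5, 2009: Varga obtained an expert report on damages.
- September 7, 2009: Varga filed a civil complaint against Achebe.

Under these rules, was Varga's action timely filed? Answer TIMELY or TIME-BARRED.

TIME-BARRED

Because discovery on January 12, 2008 post-dates the May 24, 2007 act, accrual under the later-of rule falls on January 12, 2008.
Adding the 8 months base period to January 12, 2008 gives a deadline of September 12, 2008, before any tolling.
The emergency suspension of filing deadlines from May 2, 2008 to February 8, 2009 tolled the period for 282 days, extending the deadline to June 21, 2009.
None of the other events listed affects the running of the period under the stated rules.
Varga filed on September 7, 2009, after the June 21, 2009 deadline, so the action is time-barred.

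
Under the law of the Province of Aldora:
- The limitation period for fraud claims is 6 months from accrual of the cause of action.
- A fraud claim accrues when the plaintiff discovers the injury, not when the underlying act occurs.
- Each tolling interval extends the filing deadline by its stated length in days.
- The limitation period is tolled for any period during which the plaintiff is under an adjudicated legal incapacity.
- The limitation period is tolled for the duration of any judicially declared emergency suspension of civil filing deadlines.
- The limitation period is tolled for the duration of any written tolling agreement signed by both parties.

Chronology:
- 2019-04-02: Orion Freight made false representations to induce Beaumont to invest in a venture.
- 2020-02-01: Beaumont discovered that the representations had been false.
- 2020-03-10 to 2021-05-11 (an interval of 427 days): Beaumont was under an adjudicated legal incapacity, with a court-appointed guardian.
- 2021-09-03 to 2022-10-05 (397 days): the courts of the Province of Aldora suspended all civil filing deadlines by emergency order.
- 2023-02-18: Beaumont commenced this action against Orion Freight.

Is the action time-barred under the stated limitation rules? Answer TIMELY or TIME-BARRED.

TIME-BARRED

Under the discovery rule, the claim accrued on 2020-02-01, when Beaumont discovered the injury — not on the 2019-04-02 date of the underlying act.
6 months from 2020-02-01 is 2020-08-01.
The period was tolled for 427 days by the plaintiff's legal incapacity (2020-03-10 to 2021-05-11), pushing the deadline to 2021-10-02.
The emergency suspension of filing deadlines from 2021-09-03 to 2022-10-05 tolled the period for 397 days, extending the deadline to 2022-11-03.
Filing on 2023-02-18 missed the 2022-11-03 deadline — the action is time-barred.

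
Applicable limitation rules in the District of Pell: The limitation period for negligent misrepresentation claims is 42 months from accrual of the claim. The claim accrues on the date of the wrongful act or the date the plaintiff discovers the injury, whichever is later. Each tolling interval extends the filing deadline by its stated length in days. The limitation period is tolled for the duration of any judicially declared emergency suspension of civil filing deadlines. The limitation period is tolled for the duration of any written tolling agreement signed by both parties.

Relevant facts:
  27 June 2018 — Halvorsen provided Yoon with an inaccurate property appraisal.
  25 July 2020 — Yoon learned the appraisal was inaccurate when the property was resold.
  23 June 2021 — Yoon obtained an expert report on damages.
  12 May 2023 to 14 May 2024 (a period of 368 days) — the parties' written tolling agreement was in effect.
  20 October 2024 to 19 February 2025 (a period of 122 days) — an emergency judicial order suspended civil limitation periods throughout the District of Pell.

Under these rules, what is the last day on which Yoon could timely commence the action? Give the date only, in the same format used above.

29 May 2025

Because discovery on 25 July 2020 post-dates the 27 June 2018 act, accrual under the later-of rule falls on 25 July 2020.
The untolled deadline — 42 months after 25 July 2020 — is 25 January 2024.
Because the written tolling agreement ran from 12 May 2023 to 14 May 2024, the deadline is extended by 368 days to 27 January 2025.
The emergency suspension of filing deadlines from 20 October 2024 to 19 February 2025 tolled the period for 122 days, extending the deadline to 29 May 2025.
None of the other events listed affects the running of the period under the stated rules.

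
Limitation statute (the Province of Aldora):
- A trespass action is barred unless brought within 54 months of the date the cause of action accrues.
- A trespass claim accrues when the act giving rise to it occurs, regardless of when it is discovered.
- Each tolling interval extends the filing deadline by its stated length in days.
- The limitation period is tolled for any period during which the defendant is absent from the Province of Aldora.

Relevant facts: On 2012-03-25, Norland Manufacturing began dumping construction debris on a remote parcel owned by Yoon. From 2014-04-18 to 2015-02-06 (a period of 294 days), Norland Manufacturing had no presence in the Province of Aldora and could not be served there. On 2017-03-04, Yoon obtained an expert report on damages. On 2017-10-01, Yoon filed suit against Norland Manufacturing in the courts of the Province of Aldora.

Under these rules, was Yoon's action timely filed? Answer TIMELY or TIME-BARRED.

TIME-BARRED

The limitation period began to run on 2012-03-25.
Adding the 54 months base period to 2012-03-25 gives a deadline of 2016-09-25, before any tolling.
The period was tolled for 294 days by the defendant's absence from the jurisdiction (2014-04-18 to 2015-02-06), pushing the deadline to 2017-07-16.
Nothing else in the chronology tolls or restarts the period.
Yoon filed on 2017-10-01, after the 2017-07-16 deadline, so the action is time-barred.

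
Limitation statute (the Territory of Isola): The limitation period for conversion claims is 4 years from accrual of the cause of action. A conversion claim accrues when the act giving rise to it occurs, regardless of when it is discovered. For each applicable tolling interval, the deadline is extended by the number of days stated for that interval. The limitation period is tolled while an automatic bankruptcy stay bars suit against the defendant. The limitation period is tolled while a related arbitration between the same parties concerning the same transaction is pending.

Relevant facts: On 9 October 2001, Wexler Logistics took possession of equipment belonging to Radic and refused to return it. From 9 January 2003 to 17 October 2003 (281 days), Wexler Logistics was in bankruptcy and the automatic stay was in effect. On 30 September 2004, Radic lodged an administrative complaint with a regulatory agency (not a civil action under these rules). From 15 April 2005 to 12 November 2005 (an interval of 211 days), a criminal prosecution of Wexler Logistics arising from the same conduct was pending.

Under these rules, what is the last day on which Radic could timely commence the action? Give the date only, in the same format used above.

The cause of action accrued on 9 October 2001, the date of the act.
4 years from 9 October 2001 is 9 October 2005.
Because the automatic bankruptcy stay ran from 9 January 2003 to 17 October 2003, the deadline is extended by 281 days to 17 July 2006.
The pending criminal prosecution from 15 April 2005 to 12 November 2005 does not toll the period, because no stated rule makes a criminal prosecution a tolling event.
None of the other events listed affects the running of the period under the stated rules.

17 July 2006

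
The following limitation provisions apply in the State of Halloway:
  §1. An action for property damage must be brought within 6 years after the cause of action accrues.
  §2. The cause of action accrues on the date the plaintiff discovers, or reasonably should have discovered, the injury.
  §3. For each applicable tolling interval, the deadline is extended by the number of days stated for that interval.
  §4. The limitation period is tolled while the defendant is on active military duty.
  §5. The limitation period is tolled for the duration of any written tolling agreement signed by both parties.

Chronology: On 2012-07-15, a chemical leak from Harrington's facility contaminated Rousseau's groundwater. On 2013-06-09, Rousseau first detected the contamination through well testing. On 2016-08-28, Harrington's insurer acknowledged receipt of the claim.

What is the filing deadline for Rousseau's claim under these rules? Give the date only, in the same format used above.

Under the discovery rule, the claim accrued on 2013-06-09, when Rousseau discovered the injury — not on the 2012-07-15 date of the underlying act.
The untolled deadline — 6 years after 2013-06-09 — is 2019-06-09.
The other events in the timeline have no effect on the limitation period under the stated rules.

2019-06-09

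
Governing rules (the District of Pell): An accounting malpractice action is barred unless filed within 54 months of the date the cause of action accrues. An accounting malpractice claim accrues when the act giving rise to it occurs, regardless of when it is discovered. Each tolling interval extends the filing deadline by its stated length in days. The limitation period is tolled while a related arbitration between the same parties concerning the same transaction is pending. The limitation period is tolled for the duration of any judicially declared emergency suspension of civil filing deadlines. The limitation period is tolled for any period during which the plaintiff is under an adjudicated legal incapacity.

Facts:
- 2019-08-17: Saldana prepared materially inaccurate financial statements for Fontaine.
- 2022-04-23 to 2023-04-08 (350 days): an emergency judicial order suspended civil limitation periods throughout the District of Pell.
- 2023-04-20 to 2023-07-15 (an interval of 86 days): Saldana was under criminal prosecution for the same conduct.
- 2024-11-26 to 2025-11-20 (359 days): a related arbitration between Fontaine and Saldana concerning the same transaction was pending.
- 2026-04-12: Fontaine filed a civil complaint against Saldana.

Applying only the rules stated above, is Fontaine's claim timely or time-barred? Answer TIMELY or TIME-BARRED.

TIME-BARRED

The limitation period began to run on 2019-08-17.
54 months from 2019-08-17 is 2024-02-17.
The period was tolled for 350 days by the emergency suspension of filing deadlines (2022-04-23 to 2023-04-08), pushing the deadline to 2025-02-01.
The pending related arbitration from 2024-11-26 to 2025-11-20 tolled the period for 359 days, extending the deadline to 2026-01-26.
No stated provision tolls the period for a criminal prosecution, so the interval from 2023-04-20 to 2023-07-15 has no effect on the deadline.
The 2026-04-12 filing falls after the 2026-01-26 deadline; the claim is time-barred.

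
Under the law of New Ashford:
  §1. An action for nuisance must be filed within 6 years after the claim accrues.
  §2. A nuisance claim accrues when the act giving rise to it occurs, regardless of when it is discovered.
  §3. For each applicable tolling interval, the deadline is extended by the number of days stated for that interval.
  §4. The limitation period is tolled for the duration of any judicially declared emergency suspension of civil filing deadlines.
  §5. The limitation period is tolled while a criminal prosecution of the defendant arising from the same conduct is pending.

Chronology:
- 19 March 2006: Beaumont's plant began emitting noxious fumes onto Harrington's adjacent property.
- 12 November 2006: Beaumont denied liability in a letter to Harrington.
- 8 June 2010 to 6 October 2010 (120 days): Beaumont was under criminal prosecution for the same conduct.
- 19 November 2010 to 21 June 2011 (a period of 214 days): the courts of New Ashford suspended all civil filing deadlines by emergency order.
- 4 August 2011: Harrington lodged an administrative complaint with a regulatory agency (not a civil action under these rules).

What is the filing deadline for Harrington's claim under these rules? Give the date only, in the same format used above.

16 February 2013

The claim accrued on 19 March 2006, when the wrongful act occurred.
The untolled deadline — 6 years after 19 March 2006 — is 19 March 2012.
The period was tolled for 120 days by the pending criminal prosecution (8 June 2010 to 6 October 2010), pushing the deadline to 17 July 2012.
The emergency suspension of filing deadlines from 19 November 2010 to 21 June 2011 tolled the period for 214 days, extending the deadline to 16 February 2013.
The other events in the timeline have no effect on the limitation period under the stated rules.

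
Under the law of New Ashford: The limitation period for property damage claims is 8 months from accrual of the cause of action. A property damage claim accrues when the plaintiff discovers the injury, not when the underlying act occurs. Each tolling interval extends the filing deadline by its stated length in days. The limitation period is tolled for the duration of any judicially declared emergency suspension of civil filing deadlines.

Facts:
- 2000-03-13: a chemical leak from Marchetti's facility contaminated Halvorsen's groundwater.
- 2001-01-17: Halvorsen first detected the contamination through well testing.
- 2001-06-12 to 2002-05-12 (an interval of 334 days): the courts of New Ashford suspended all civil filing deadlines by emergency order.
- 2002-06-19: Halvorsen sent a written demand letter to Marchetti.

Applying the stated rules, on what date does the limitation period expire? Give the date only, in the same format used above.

The claim did not accrue until Halvorsen discovered the injury on 2001-01-17; the 2000-03-13 act date does not start the clock under the stated rule.
8 months from 2001-01-17 is 2001-09-17.
Because the emergency suspension of filing deadlines ran from 2001-06-12 to 2002-05-12, the deadline is extended by 334 days to 2002-08-17.
None of the other events listed affects the running of the period under the stated rules.

2002-08-17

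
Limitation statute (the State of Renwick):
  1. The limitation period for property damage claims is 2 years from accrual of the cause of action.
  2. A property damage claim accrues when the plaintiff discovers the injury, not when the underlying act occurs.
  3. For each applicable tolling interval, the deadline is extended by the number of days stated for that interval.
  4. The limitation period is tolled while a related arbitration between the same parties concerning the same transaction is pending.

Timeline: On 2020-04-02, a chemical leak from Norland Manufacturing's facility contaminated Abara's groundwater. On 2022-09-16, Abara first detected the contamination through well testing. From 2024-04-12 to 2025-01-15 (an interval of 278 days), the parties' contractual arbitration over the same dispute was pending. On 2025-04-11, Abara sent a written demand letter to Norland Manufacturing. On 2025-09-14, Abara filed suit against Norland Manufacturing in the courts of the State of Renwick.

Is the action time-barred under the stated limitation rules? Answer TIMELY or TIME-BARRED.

TIME-BARRED

Under the discovery rule, the claim accrued on 2022-09-16, when Abara discovered the injury — not on the 2020-04-02 date of the underlying act.
The untolled deadline — 2 years after 2022-09-16 — is 2024-09-16.
Because the pending related arbitration ran from 2024-04-12 to 2025-01-15, the deadline is extended by 278 days to 2025-06-21.
None of the other events listed affects the running of the period under the stated rules.
Filing on 2025-09-14 missed the 2025-06-21 deadline — the action is time-barred.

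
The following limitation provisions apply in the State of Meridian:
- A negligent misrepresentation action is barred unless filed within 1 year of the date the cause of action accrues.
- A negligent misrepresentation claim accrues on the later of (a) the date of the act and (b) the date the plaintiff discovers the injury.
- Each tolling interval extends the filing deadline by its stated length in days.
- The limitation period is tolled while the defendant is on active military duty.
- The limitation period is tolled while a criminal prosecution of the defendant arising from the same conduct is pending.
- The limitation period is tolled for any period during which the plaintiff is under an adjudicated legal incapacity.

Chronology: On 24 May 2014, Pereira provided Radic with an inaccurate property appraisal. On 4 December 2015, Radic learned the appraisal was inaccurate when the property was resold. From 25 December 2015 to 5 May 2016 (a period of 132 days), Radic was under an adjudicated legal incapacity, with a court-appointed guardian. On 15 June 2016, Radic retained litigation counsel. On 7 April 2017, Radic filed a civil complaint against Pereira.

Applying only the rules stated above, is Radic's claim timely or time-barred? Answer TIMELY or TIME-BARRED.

TIMELY

Taking the later of the act (24 May 2014) and discovery (4 December 2015), the claim accrued on 4 December 2015.
1 year from 4 December 2015 is 4 December 2016.
The period was tolled for 132 days by the plaintiff's legal incapacity (25 December 2015 to 5 May 2016), pushing the deadline to 15 April 2017.
The other events in the timeline have no effect on the limitation period under the stated rules.
Filing on 7 April 2017 beat the 15 April 2017 deadline — the action is timely.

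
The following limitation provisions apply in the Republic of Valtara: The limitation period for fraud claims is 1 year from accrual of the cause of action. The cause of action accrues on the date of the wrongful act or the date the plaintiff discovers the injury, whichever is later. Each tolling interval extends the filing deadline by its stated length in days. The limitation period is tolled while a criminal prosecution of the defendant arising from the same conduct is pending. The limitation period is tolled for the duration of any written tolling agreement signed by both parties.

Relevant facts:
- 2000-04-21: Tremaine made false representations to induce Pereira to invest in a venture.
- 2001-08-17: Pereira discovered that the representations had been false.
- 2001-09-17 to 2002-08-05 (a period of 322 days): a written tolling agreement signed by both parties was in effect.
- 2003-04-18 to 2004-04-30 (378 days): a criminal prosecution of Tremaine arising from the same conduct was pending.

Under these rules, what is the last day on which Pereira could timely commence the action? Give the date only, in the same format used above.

2004-07-17

Taking the later of the act (2000-04-21) and discovery (2001-08-17), the claim accrued on 2001-08-17.
1 year from 2001-08-17 is 2002-08-17.
The written tolling agreement from 2001-09-17 to 2002-08-05 tolled the period for 322 days, extending the deadline to 2003-07-05.
The period was tolled for 378 days by the pending criminal prosecution (2003-04-18 to 2004-04-30), pushing the deadline to 2004-07-17.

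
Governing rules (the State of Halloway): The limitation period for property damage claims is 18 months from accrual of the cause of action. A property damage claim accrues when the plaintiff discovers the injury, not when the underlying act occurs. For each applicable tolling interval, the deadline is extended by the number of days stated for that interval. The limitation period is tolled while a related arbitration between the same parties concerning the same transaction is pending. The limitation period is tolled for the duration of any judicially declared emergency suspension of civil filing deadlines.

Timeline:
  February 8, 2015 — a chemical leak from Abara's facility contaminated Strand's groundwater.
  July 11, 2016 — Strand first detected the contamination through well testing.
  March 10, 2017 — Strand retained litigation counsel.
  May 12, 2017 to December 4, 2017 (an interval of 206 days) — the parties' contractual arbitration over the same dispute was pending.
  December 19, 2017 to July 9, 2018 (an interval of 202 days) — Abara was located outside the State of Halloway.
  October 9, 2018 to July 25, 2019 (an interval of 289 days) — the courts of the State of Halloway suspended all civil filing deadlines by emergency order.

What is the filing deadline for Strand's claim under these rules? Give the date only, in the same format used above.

Accrual is tied to discovery, so the period began on July 11, 2016 rather than on February 8, 2015 when the act occurred.
The untolled deadline — 18 months after July 11, 2016 — is January 11, 2018.
The pending related arbitration from May 12, 2017 to December 4, 2017 tolled the period for 206 days, extending the deadline to August 5, 2018.
By the time the emergency suspension of filing deadlines began on October 9, 2018, the limitation period had already expired on August 5, 2018; that interval cannot revive it.
The defendant's absence from the jurisdiction from December 19, 2017 to July 9, 2018 does not toll the period, because no stated rule makes the defendant's absence a tolling event.
Nothing else in the chronology tolls or restarts the period.

August 5, 2018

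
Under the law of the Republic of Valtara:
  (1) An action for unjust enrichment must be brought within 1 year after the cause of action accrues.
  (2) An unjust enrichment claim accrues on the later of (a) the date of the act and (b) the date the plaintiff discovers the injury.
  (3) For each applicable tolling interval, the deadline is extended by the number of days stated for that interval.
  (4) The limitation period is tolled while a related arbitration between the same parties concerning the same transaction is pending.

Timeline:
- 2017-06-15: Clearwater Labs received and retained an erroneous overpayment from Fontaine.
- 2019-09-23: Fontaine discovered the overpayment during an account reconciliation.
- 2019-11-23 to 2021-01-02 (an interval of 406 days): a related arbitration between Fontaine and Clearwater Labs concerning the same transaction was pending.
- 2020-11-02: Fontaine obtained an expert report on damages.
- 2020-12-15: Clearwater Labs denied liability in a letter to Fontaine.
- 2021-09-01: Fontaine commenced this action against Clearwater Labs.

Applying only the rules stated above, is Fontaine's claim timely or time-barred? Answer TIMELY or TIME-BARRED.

Because discovery on 2019-09-23 post-dates the 2017-06-15 act, accrual under the later-of rule falls on 2019-09-23.
The untolled deadline — 1 year after 2019-09-23 — is 2020-09-23.
The period was tolled for 406 days by the pending related arbitration (2019-11-23 to 2021-01-02), pushing the deadline to 2021-11-03.
The other events in the timeline have no effect on the limitation period under the stated rules.
Fontaine filed on 2021-09-01, before the 2021-11-03 deadline, so the action is timely.

TIMELY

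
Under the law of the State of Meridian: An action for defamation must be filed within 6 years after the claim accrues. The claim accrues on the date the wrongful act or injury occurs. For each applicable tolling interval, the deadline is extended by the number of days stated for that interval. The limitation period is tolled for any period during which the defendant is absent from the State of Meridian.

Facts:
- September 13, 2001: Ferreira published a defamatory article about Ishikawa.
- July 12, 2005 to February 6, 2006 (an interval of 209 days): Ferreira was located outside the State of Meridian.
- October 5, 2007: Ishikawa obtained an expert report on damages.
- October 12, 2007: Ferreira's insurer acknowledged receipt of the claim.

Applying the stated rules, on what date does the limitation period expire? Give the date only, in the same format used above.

April 9, 2008

The limitation period began to run on September 13, 2001.
The untolled deadline — 6 years after September 13, 2001 — is September 13, 2007.
Because the defendant's absence from the jurisdiction ran from July 12, 2005 to February 6, 2006, the deadline is extended by 209 days to April 9, 2008.
The other events in the timeline have no effect on the limitation period under the stated rules.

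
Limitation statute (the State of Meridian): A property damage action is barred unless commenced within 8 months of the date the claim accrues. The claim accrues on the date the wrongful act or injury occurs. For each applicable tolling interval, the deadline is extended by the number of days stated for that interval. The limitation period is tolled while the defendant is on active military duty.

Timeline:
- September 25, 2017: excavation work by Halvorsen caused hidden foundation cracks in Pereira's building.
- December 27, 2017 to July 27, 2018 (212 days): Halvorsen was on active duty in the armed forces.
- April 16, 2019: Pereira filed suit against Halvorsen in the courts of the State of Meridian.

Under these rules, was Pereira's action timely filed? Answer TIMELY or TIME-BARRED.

The claim accrued on September 25, 2017, the date of the act.
The untolled deadline — 8 months after September 25, 2017 — is May 25, 2018.
The period was tolled for 212 days by the defendant's active military service (December 27, 2017 to July 27, 2018), pushing the deadline to December 23, 2018.
The April 16, 2019 filing falls after the December 23, 2018 deadline; the claim is time-barred.

TIME-BARRED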